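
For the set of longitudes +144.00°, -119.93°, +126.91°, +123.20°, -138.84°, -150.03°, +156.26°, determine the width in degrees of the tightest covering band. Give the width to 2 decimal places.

116.87°

Sort the longitudes: -150.03°, -138.84°, -119.93°, +123.20°, +126.91°, +144.00°, +156.26°.
Eastward gaps between consecutive values (wrapping around): 11.19°, 18.91°, 243.13°, 3.71°, 17.09°, 12.26°, 53.71°.
Largest gap = 243.13° ⇒ minimal covering band is its complement: 360° − 243.13° = 116.87°.
Band runs from +123.20° eastward to -119.93°, crossing the antimeridian.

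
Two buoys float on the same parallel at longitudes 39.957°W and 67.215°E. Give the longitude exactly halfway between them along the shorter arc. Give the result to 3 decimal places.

13.629°E

Signed shortest Δλ from -39.957° to +67.215° is +107.172°.
Midpoint longitude = -39.957° + (+107.172°)/2 = -39.957° + 53.586° = +13.629°.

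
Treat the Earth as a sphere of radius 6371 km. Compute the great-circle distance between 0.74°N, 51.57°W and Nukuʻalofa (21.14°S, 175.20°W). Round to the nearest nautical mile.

7290 nmi

Δλ = -175.20 − -51.57 = -123.63°.
Δφ = -21.14 − 0.74 = -21.88°.
a = sin²(Δφ/2) + cos φ₁ · cos φ₂ · sin²(Δλ/2) = 0.760585.
c = 2·atan2(√a, √(1−a)) = 2.11902 rad → d = 6371·c ≈ 13500.27 km ≈ 7289.56 nmi.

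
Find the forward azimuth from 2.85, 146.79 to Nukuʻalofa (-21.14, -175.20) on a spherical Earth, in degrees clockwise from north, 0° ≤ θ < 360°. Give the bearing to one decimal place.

124.6°

Δλ = -175.20 − 146.79 = -321.99°; wrapped into (−180°, 180°]: 38.01°.
θ = atan2( sin Δλ · cos φ₂ , cos φ₁ · sin φ₂ − sin φ₁ · cos φ₂ · cos Δλ )
  = atan2(0.57436, -0.39674) = 124.635° → normalised to [0°, 360°): 124.635°.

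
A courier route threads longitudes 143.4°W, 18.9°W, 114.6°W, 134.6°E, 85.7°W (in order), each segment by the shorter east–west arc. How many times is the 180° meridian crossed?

2

Leg 1: -143.4° → -18.9°, shortest Δλ = 124.5° (east) — does not cross 180°.
Leg 2: -18.9° → -114.6°, shortest Δλ = -95.7° (west) — does not cross 180°.
Leg 3: -114.6° → +134.6°, shortest Δλ = -110.8° (west) — crosses 180°.
Leg 4: +134.6° → -85.7°, shortest Δλ = 139.7° (east) — crosses 180°.
Total crossings: 2.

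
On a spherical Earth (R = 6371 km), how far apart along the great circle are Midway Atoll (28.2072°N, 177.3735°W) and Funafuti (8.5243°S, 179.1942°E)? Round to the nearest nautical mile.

2214 nmi

Δλ = 179.1942 − -177.3735 = 356.5677°; wrapped into (−180°, 180°]: -3.4323°.
Δφ = -8.5243 − 28.2072 = -36.7315°.
a = sin²(Δφ/2) + cos φ₁ · cos φ₂ · sin²(Δλ/2) = 0.100058.
c = 2·atan2(√a, √(1−a)) = 0.64369 rad → d = 6371·c ≈ 4100.98 km ≈ 2214.35 nmi.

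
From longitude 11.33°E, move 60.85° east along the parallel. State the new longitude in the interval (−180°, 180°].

Start at +11.33°; shift +60.85° → +72.18°.
+72.18° already lies in (−180°, 180°].

72.18°E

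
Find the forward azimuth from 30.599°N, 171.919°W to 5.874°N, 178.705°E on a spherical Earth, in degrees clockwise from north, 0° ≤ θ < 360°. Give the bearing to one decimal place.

Δλ = 178.705 − -171.919 = 350.624°; wrapped into (−180°, 180°]: -9.376°.
θ = atan2( sin Δλ · cos φ₂ , cos φ₁ · sin φ₂ − sin φ₁ · cos φ₂ · cos Δλ )
  = atan2(-0.16206, -0.41150) = -158.504° → normalised to [0°, 360°): 201.496°.

201.5°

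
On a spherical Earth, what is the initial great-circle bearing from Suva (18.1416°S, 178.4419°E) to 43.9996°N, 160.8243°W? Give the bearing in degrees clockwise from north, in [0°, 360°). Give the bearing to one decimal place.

Δλ = -160.8243 − 178.4419 = -339.2662°; wrapped into (−180°, 180°]: 20.7338°.
θ = atan2( sin Δλ · cos φ₂ , cos φ₁ · sin φ₂ − sin φ₁ · cos φ₂ · cos Δλ )
  = atan2(0.25467, 0.86960) = 16.323° → normalised to [0°, 360°): 16.323°.

16.3°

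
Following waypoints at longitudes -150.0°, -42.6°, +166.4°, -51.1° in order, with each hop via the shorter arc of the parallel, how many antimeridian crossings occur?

2

Leg 1: -150.0° → -42.6°, shortest Δλ = 107.4° (east) — does not cross 180°.
Leg 2: -42.6° → +166.4°, shortest Δλ = -151.0° (west) — crosses 180°.
Leg 3: +166.4° → -51.1°, shortest Δλ = 142.5° (east) — crosses 180°.
Total crossings: 2.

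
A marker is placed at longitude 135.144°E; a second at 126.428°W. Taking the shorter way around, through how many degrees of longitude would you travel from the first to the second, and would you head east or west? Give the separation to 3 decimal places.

98.428° east

Raw difference: -126.428 − 135.144 = -261.572°.
Normalise into (−180°, 180°]: -261.572° + 360° = 98.428°.
Positive ⇒ the second point lies to the east; separation 98.428°.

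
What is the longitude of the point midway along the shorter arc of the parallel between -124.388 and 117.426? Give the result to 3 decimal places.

Signed shortest Δλ from -124.388° to +117.426° is -118.186°.
Midpoint longitude = -124.388° + (-118.186°)/2 = -124.388° − 59.093° = -183.481°.
Normalise into (−180°, 180°]: +176.519°.
(The naïve average (-124.388 + +117.426)/2 = -3.481° is on the wrong side of the globe.)

+176.519°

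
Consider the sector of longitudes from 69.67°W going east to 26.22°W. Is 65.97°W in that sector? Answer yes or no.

Band width going east from -69.67° to -26.22°: ((-26.22 − -69.67) mod 360) = 43.45°.
Offset of -65.97° east of the west edge: ((-65.97 − -69.67) mod 360) = 3.70°.
3.70° ≤ 43.45° ⇒ inside.

Yes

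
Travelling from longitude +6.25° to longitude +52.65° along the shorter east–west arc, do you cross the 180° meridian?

Signed shortest Δλ = ((52.65 − 6.25 + 180) mod 360) − 180 = 46.4°.
Going east by 46.4° from +6.25° reaches +52.65° without touching 180°.

No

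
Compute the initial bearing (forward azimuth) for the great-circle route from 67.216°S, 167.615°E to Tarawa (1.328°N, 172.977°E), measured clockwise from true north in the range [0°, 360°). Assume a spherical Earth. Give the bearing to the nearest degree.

Δλ = 172.977 − 167.615 = 5.362°.
θ = atan2( sin Δλ · cos φ₂ , cos φ₁ · sin φ₂ − sin φ₁ · cos φ₂ · cos Δλ )
  = atan2(0.09342, 0.92667) = 5.757° → normalised to [0°, 360°): 5.757°.

6°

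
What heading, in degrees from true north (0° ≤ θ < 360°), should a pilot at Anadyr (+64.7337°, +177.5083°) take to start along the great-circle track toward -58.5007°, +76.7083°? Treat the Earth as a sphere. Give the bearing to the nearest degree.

Δλ = 76.7083 − 177.5083 = -100.8000°.
θ = atan2( sin Δλ · cos φ₂ , cos φ₁ · sin φ₂ − sin φ₁ · cos φ₂ · cos Δλ )
  = atan2(-0.51323, -0.27539) = -118.217° → normalised to [0°, 360°): 241.783°.

242°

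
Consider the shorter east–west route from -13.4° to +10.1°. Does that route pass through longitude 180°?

No

Signed shortest Δλ = ((10.1 − -13.4 + 180) mod 360) − 180 = 23.5°.
Going east by 23.5° from -13.4° reaches +10.1° without touching 180°.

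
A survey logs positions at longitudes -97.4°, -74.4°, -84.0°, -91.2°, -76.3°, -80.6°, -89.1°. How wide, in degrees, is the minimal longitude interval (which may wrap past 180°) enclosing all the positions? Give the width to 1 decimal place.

23.0°

Sort the longitudes: -97.4°, -91.2°, -89.1°, -84.0°, -80.6°, -76.3°, -74.4°.
Eastward gaps between consecutive values (wrapping around): 6.2°, 2.1°, 5.1°, 3.4°, 4.3°, 1.9°, 337.0°.
Largest gap = 337.0° ⇒ minimal covering band is its complement: 360° − 337.0° = 23.0°.
Band runs from -97.4° eastward to -74.4°.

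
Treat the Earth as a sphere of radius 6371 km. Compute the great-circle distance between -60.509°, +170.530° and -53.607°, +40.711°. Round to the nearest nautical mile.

3548 nmi

Δλ = 40.711 − 170.530 = -129.819°.
Δφ = -53.607 − -60.509 = 6.902°.
a = sin²(Δφ/2) + cos φ₁ · cos φ₂ · sin²(Δλ/2) = 0.243185.
c = 2·atan2(√a, √(1−a)) = 1.03139 rad → d = 6371·c ≈ 6570.97 km ≈ 3548.04 nmi.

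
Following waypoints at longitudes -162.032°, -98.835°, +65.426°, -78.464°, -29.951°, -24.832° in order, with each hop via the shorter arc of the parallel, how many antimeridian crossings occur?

0

Leg 1: -162.032° → -98.835°, shortest Δλ = 63.197° (east) — does not cross 180°.
Leg 2: -98.835° → +65.426°, shortest Δλ = 164.261° (east) — does not cross 180°.
Leg 3: +65.426° → -78.464°, shortest Δλ = -143.89° (west) — does not cross 180°.
Leg 4: -78.464° → -29.951°, shortest Δλ = 48.513° (east) — does not cross 180°.
Leg 5: -29.951° → -24.832°, shortest Δλ = 5.119° (east) — does not cross 180°.
Total crossings: 0.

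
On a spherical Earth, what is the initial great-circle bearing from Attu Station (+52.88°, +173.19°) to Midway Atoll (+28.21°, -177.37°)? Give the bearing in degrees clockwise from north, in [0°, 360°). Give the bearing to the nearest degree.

160°

Δλ = -177.37 − 173.19 = -350.56°; wrapped into (−180°, 180°]: 9.44°.
θ = atan2( sin Δλ · cos φ₂ , cos φ₁ · sin φ₂ − sin φ₁ · cos φ₂ · cos Δλ )
  = atan2(0.14453, -0.40788) = 160.488° → normalised to [0°, 360°): 160.488°.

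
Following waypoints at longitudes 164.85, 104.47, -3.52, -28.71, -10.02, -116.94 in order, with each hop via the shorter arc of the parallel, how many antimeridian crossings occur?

0

Leg 1: +164.85° → +104.47°, shortest Δλ = -60.38° (west) — does not cross 180°.
Leg 2: +104.47° → -3.52°, shortest Δλ = -107.99° (west) — does not cross 180°.
Leg 3: -3.52° → -28.71°, shortest Δλ = -25.19° (west) — does not cross 180°.
Leg 4: -28.71° → -10.02°, shortest Δλ = 18.69° (east) — does not cross 180°.
Leg 5: -10.02° → -116.94°, shortest Δλ = -106.92° (west) — does not cross 180°.
Total crossings: 0.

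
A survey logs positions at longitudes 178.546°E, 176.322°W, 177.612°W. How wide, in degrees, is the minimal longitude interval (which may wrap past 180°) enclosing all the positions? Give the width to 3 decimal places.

Sort the longitudes: -177.612°, -176.322°, +178.546°.
Eastward gaps between consecutive values (wrapping around): 1.290°, 354.868°, 3.842°.
Largest gap = 354.868° ⇒ minimal covering band is its complement: 360° − 354.868° = 5.132°.
Band runs from +178.546° eastward to -176.322°, crossing the antimeridian.

5.132°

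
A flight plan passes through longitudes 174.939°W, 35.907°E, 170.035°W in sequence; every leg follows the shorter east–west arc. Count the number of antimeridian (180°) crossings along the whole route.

Leg 1: -174.939° → +35.907°, shortest Δλ = -149.154° (west) — crosses 180°.
Leg 2: +35.907° → -170.035°, shortest Δλ = 154.058° (east) — crosses 180°.
Total crossings: 2.

2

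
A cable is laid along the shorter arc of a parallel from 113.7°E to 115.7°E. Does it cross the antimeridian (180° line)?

No

Signed shortest Δλ = ((115.7 − 113.7 + 180) mod 360) − 180 = 2.0°.
Going east by 2.0° from +113.7° reaches +115.7° without touching 180°.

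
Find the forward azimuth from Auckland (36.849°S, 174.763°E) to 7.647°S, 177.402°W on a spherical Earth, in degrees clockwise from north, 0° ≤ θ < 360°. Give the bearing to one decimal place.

Δλ = -177.402 − 174.763 = -352.165°; wrapped into (−180°, 180°]: 7.835°.
θ = atan2( sin Δλ · cos φ₂ , cos φ₁ · sin φ₂ − sin φ₁ · cos φ₂ · cos Δλ )
  = atan2(0.13511, 0.48234) = 15.648° → normalised to [0°, 360°): 15.648°.

15.6°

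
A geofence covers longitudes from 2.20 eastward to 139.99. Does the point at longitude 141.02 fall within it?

Band width going east from +2.20° to +139.99°: ((139.99 − 2.20) mod 360) = 137.79°.
Offset of +141.02° east of the west edge: ((141.02 − 2.20) mod 360) = 138.82°.
138.82° > 137.79° ⇒ outside.

No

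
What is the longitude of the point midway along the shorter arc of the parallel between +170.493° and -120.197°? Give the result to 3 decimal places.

Signed shortest Δλ from +170.493° to -120.197° is +69.310°.
Midpoint longitude = +170.493° + (+69.310°)/2 = +170.493° + 34.655° = +205.148°.
Normalise into (−180°, 180°]: -154.852°.
(The naïve average (+170.493 + -120.197)/2 = 25.148° is on the wrong side of the globe.)

-154.852°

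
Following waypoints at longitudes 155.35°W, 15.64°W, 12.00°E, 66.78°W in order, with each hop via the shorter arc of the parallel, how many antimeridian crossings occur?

Leg 1: -155.35° → -15.64°, shortest Δλ = 139.71° (east) — does not cross 180°.
Leg 2: -15.64° → +12.00°, shortest Δλ = 27.64° (east) — does not cross 180°.
Leg 3: +12.00° → -66.78°, shortest Δλ = -78.78° (west) — does not cross 180°.
Total crossings: 0.

0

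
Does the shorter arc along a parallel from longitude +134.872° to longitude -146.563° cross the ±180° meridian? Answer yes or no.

Naïve |-146.563 − 134.872| = 281.435° > 180°, so the shorter arc goes the other way round — across 180°.
Signed shortest Δλ = ((-146.563 − 134.872 + 180) mod 360) − 180 = 78.565°.
Going east by 78.565° from +134.872° passes through 180° before reaching -146.563°.

Yes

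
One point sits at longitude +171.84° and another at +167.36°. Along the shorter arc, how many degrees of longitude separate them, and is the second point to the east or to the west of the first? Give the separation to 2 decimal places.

Raw difference: 167.36 − 171.84 = -4.48°.
Normalise into (−180°, 180°]: -4.48° stays -4.48°.
Negative ⇒ the second point lies to the west; separation 4.48°.

4.48° west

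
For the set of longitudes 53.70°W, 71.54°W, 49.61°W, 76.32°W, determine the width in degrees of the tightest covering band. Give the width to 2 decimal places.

26.71°

Sort the longitudes: -76.32°, -71.54°, -53.70°, -49.61°.
Eastward gaps between consecutive values (wrapping around): 4.78°, 17.84°, 4.09°, 333.29°.
Largest gap = 333.29° ⇒ minimal covering band is its complement: 360° − 333.29° = 26.71°.
Band runs from -76.32° eastward to -49.61°.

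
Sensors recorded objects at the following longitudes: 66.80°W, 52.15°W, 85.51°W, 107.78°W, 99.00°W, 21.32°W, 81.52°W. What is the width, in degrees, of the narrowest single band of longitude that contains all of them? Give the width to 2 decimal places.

86.46°

Sort the longitudes: -107.78°, -99.00°, -85.51°, -81.52°, -66.80°, -52.15°, -21.32°.
Eastward gaps between consecutive values (wrapping around): 8.78°, 13.49°, 3.99°, 14.72°, 14.65°, 30.83°, 273.54°.
Largest gap = 273.54° ⇒ minimal covering band is its complement: 360° − 273.54° = 86.46°.
Band runs from -107.78° eastward to -21.32°.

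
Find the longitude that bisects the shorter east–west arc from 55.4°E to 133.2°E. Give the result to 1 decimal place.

Signed shortest Δλ from +55.4° to +133.2° is +77.8°.
Midpoint longitude = +55.4° + (+77.8°)/2 = +55.4° + 38.9° = +94.3°.

94.3°E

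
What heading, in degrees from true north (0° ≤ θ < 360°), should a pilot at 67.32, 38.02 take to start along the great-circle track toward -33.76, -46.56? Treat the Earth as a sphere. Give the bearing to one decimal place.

250.9°

Δλ = -46.56 − 38.02 = -84.58°.
θ = atan2( sin Δλ · cos φ₂ , cos φ₁ · sin φ₂ − sin φ₁ · cos φ₂ · cos Δλ )
  = atan2(-0.82766, -0.28673) = -109.108° → normalised to [0°, 360°): 250.892°.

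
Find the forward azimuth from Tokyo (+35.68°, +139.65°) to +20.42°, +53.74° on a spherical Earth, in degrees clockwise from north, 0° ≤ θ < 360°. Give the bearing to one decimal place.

284.7°

Δλ = 53.74 − 139.65 = -85.91°.
θ = atan2( sin Δλ · cos φ₂ , cos φ₁ · sin φ₂ − sin φ₁ · cos φ₂ · cos Δλ )
  = atan2(-0.93477, 0.24442) = -75.347° → normalised to [0°, 360°): 284.653°.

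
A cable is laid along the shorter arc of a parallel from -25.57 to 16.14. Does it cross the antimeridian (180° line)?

Signed shortest Δλ = ((16.14 − -25.57 + 180) mod 360) − 180 = 41.71°.
Going east by 41.71° from -25.57° reaches +16.14° without touching 180°.

No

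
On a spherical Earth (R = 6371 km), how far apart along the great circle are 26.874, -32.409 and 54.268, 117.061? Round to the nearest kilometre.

Δλ = 117.061 − -32.409 = 149.470°.
Δφ = 54.268 − 26.874 = 27.394°.
a = sin²(Δφ/2) + cos φ₁ · cos φ₂ · sin²(Δλ/2) = 0.540883.
c = 2·atan2(√a, √(1−a)) = 1.65265 rad → d = 6371·c ≈ 10529.06 km.

10529 km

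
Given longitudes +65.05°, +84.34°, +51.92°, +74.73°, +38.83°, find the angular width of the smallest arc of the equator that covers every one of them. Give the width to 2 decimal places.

45.51°

Sort the longitudes: +38.83°, +51.92°, +65.05°, +74.73°, +84.34°.
Eastward gaps between consecutive values (wrapping around): 13.09°, 13.13°, 9.68°, 9.61°, 314.49°.
Largest gap = 314.49° ⇒ minimal covering band is its complement: 360° − 314.49° = 45.51°.
Band runs from +38.83° eastward to +84.34°.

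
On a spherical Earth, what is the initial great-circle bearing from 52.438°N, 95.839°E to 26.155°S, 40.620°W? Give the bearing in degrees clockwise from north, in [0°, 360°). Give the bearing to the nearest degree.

Δλ = -40.620 − 95.839 = -136.459°.
θ = atan2( sin Δλ · cos φ₂ , cos φ₁ · sin φ₂ − sin φ₁ · cos φ₂ · cos Δλ )
  = atan2(-0.61834, 0.24705) = -68.221° → normalised to [0°, 360°): 291.779°.

292°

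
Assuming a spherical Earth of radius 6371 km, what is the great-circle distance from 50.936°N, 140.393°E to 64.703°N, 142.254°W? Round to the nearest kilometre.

Δλ = -142.254 − 140.393 = -282.647°; wrapped into (−180°, 180°]: 77.353°.
Δφ = 64.703 − 50.936 = 13.767°.
a = sin²(Δφ/2) + cos φ₁ · cos φ₂ · sin²(Δλ/2) = 0.119528.
c = 2·atan2(√a, √(1−a)) = 0.70603 rad → d = 6371·c ≈ 4498.11 km.

4498 km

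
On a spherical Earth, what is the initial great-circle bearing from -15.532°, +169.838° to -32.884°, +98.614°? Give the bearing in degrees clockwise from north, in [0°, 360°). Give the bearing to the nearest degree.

Δλ = 98.614 − 169.838 = -71.224°.
θ = atan2( sin Δλ · cos φ₂ , cos φ₁ · sin φ₂ − sin φ₁ · cos φ₂ · cos Δλ )
  = atan2(-0.79508, -0.45073) = -119.549° → normalised to [0°, 360°): 240.451°.

240°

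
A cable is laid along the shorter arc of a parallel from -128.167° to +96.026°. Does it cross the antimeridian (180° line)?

Yes

Naïve |96.026 − -128.167| = 224.193° > 180°, so the shorter arc goes the other way round — across 180°.
Signed shortest Δλ = ((96.026 − -128.167 + 180) mod 360) − 180 = -135.807°.
Going west by 135.807° from -128.167° passes through 180° before reaching +96.026°.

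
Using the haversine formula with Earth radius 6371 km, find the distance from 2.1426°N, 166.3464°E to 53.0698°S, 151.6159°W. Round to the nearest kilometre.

Δλ = -151.6159 − 166.3464 = -317.9623°; wrapped into (−180°, 180°]: 42.0377°.
Δφ = -53.0698 − 2.1426 = -55.2124°.
a = sin²(Δφ/2) + cos φ₁ · cos φ₂ · sin²(Δλ/2) = 0.291975.
c = 2·atan2(√a, √(1−a)) = 1.14170 rad → d = 6371·c ≈ 7273.77 km.

7274 km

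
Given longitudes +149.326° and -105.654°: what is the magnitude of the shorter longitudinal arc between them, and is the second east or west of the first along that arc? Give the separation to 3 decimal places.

Raw difference: -105.654 − 149.326 = -254.98°.
Normalise into (−180°, 180°]: -254.98° + 360° = 105.02°.
Positive ⇒ the second point lies to the east; separation 105.020°.

105.020° east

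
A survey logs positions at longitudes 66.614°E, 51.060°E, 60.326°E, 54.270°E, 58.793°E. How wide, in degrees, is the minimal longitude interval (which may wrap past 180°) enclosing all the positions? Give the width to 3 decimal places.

Sort the longitudes: +51.060°, +54.270°, +58.793°, +60.326°, +66.614°.
Eastward gaps between consecutive values (wrapping around): 3.210°, 4.523°, 1.533°, 6.288°, 344.446°.
Largest gap = 344.446° ⇒ minimal covering band is its complement: 360° − 344.446° = 15.554°.
Band runs from +51.060° eastward to +66.614°.

15.554°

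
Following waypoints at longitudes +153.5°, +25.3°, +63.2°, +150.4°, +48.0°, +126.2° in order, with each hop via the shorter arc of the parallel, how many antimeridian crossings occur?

0

Leg 1: +153.5° → +25.3°, shortest Δλ = -128.2° (west) — does not cross 180°.
Leg 2: +25.3° → +63.2°, shortest Δλ = 37.9° (east) — does not cross 180°.
Leg 3: +63.2° → +150.4°, shortest Δλ = 87.2° (east) — does not cross 180°.
Leg 4: +150.4° → +48.0°, shortest Δλ = -102.4° (west) — does not cross 180°.
Leg 5: +48.0° → +126.2°, shortest Δλ = 78.2° (east) — does not cross 180°.
Total crossings: 0.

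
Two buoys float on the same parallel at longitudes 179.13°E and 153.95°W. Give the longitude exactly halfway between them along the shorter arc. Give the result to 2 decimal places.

167.41°W

Signed shortest Δλ from +179.13° to -153.95° is +26.92°.
Midpoint longitude = +179.13° + (+26.92°)/2 = +179.13° + 13.46° = +192.59°.
Normalise into (−180°, 180°]: -167.41°.
(The naïve average (+179.13 + -153.95)/2 = 12.59° is on the wrong side of the globe.)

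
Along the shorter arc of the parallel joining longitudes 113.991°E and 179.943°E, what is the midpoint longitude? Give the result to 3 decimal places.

146.967°E

Signed shortest Δλ from +113.991° to +179.943° is +65.952°.
Midpoint longitude = +113.991° + (+65.952°)/2 = +113.991° + 32.976° = +146.967°.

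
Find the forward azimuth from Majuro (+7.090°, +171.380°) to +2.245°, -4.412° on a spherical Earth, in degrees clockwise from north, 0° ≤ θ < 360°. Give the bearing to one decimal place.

Δλ = -4.412 − 171.380 = -175.792°.
θ = atan2( sin Δλ · cos φ₂ , cos φ₁ · sin φ₂ − sin φ₁ · cos φ₂ · cos Δλ )
  = atan2(-0.07332, 0.16187) = -24.368° → normalised to [0°, 360°): 335.632°.

335.6°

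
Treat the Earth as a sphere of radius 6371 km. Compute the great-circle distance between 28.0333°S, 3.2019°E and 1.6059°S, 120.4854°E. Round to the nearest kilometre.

Δλ = 120.4854 − 3.2019 = 117.2835°.
Δφ = -1.6059 − -28.0333 = 26.4274°.
a = sin²(Δφ/2) + cos φ₁ · cos φ₂ · sin²(Δλ/2) = 0.695641.
c = 2·atan2(√a, √(1−a)) = 1.97282 rad → d = 6371·c ≈ 12568.84 km.

12569 km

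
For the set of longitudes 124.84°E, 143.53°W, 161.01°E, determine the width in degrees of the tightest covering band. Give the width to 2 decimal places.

Sort the longitudes: -143.53°, +124.84°, +161.01°.
Eastward gaps between consecutive values (wrapping around): 268.37°, 36.17°, 55.46°.
Largest gap = 268.37° ⇒ minimal covering band is its complement: 360° − 268.37° = 91.63°.
Band runs from +124.84° eastward to -143.53°, crossing the antimeridian.

91.63°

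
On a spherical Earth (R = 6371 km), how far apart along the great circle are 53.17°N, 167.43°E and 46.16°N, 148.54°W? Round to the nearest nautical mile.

Δλ = -148.54 − 167.43 = -315.97°; wrapped into (−180°, 180°]: 44.03°.
Δφ = 46.16 − 53.17 = -7.01°.
a = sin²(Δφ/2) + cos φ₁ · cos φ₂ · sin²(Δλ/2) = 0.062078.
c = 2·atan2(√a, √(1−a)) = 0.50362 rad → d = 6371·c ≈ 3208.54 km ≈ 1732.47 nmi.

1732 nmi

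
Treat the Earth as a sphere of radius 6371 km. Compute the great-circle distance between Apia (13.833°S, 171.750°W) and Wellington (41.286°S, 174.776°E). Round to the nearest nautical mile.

1792 nmi

Δλ = 174.776 − -171.750 = 346.526°; wrapped into (−180°, 180°]: -13.474°.
Δφ = -41.286 − -13.833 = -27.453°.
a = sin²(Δφ/2) + cos φ₁ · cos φ₂ · sin²(Δλ/2) = 0.066347.
c = 2·atan2(√a, √(1−a)) = 0.52103 rad → d = 6371·c ≈ 3319.48 km ≈ 1792.38 nmi.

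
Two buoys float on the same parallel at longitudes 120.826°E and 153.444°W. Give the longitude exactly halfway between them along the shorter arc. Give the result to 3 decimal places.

163.691°E

Signed shortest Δλ from +120.826° to -153.444° is +85.730°.
Midpoint longitude = +120.826° + (+85.730°)/2 = +120.826° + 42.865° = +163.691°.
(The naïve average (+120.826 + -153.444)/2 = -16.309° is on the wrong side of the globe.)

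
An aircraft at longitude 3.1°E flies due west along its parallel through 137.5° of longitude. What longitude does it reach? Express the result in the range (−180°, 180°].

134.4°W

Start at +3.1°; shift −137.5° → -134.4°.
-134.4° already lies in (−180°, 180°].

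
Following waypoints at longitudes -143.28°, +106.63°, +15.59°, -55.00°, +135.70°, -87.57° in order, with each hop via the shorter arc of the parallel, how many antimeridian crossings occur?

3

Leg 1: -143.28° → +106.63°, shortest Δλ = -110.09° (west) — crosses 180°.
Leg 2: +106.63° → +15.59°, shortest Δλ = -91.04° (west) — does not cross 180°.
Leg 3: +15.59° → -55.00°, shortest Δλ = -70.59° (west) — does not cross 180°.
Leg 4: -55.00° → +135.70°, shortest Δλ = -169.3° (west) — crosses 180°.
Leg 5: +135.70° → -87.57°, shortest Δλ = 136.73° (east) — crosses 180°.
Total crossings: 3.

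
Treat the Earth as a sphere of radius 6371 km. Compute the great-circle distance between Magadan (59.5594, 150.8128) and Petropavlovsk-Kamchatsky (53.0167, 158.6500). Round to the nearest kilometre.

872 km

Δλ = 158.6500 − 150.8128 = 7.8372°.
Δφ = 53.0167 − 59.5594 = -6.5427°.
a = sin²(Δφ/2) + cos φ₁ · cos φ₂ · sin²(Δλ/2) = 0.004680.
c = 2·atan2(√a, √(1−a)) = 0.13693 rad → d = 6371·c ≈ 872.35 km.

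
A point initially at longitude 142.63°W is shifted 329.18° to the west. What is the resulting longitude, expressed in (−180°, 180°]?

111.81°W

Start at -142.63°; shift −329.18° → -471.81°.
-471.81° lies outside (−180°, 180°]; add 360° → -111.81°.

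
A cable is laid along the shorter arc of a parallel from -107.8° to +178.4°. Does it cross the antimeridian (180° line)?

Naïve |178.4 − -107.8| = 286.2° > 180°, so the shorter arc goes the other way round — across 180°.
Signed shortest Δλ = ((178.4 − -107.8 + 180) mod 360) − 180 = -73.8°.
Going west by 73.8° from -107.8° passes through 180° before reaching +178.4°.

Yes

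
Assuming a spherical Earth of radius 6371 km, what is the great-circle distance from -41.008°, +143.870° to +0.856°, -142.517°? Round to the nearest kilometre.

8705 km

Δλ = -142.517 − 143.870 = -286.387°; wrapped into (−180°, 180°]: 73.613°.
Δφ = 0.856 − -41.008 = 41.864°.
a = sin²(Δφ/2) + cos φ₁ · cos φ₂ · sin²(Δλ/2) = 0.398465.
c = 2·atan2(√a, √(1−a)) = 1.36630 rad → d = 6371·c ≈ 8704.73 km.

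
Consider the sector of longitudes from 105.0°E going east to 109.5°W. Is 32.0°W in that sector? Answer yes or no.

No

Band width going east from +105.0° to -109.5°: ((-109.5 − 105.0) mod 360) = 145.5°.
Offset of -32.0° east of the west edge: ((-32.0 − 105.0) mod 360) = 223.0°.
223.0° > 145.5° ⇒ outside.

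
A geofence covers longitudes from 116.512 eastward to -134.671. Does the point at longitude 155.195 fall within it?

Yes

Band width going east from +116.512° to -134.671°: ((-134.671 − 116.512) mod 360) = 108.817°.
Offset of +155.195° east of the west edge: ((155.195 − 116.512) mod 360) = 38.683°.
38.683° ≤ 108.817° ⇒ inside.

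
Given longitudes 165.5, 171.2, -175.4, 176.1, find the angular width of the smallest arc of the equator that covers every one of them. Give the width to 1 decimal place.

Sort the longitudes: -175.4°, +165.5°, +171.2°, +176.1°.
Eastward gaps between consecutive values (wrapping around): 340.9°, 5.7°, 4.9°, 8.5°.
Largest gap = 340.9° ⇒ minimal covering band is its complement: 360° − 340.9° = 19.1°.
Band runs from +165.5° eastward to -175.4°, crossing the antimeridian.

19.1°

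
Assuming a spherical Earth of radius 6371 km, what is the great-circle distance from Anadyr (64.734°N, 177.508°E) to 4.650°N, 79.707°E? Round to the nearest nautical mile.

Δλ = 79.707 − 177.508 = -97.801°.
Δφ = 4.650 − 64.734 = -60.084°.
a = sin²(Δφ/2) + cos φ₁ · cos φ₂ · sin²(Δλ/2) = 0.492215.
c = 2·atan2(√a, √(1−a)) = 1.55523 rad → d = 6371·c ≈ 9908.34 km ≈ 5350.08 nmi.

5350 nmi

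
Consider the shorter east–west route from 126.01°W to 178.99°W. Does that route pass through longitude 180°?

No

Signed shortest Δλ = ((-178.99 − -126.01 + 180) mod 360) − 180 = -52.98°.
Going west by 52.98° from -126.01° reaches -178.99° without touching 180°.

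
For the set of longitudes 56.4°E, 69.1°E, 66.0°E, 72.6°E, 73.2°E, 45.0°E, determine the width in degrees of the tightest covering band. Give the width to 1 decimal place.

Sort the longitudes: +45.0°, +56.4°, +66.0°, +69.1°, +72.6°, +73.2°.
Eastward gaps between consecutive values (wrapping around): 11.4°, 9.6°, 3.1°, 3.5°, 0.6°, 331.8°.
Largest gap = 331.8° ⇒ minimal covering band is its complement: 360° − 331.8° = 28.2°.
Band runs from +45.0° eastward to +73.2°.

28.2°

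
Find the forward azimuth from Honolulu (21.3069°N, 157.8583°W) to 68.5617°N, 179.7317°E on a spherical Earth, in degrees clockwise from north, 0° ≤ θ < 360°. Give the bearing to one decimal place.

Δλ = 179.7317 − -157.8583 = 337.5900°; wrapped into (−180°, 180°]: -22.4100°.
θ = atan2( sin Δλ · cos φ₂ , cos φ₁ · sin φ₂ − sin φ₁ · cos φ₂ · cos Δλ )
  = atan2(-0.13934, 0.74441) = -10.602° → normalised to [0°, 360°): 349.398°.

349.4°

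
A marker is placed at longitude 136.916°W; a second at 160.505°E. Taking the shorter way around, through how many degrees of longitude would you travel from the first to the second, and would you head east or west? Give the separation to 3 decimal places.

62.579° west

Raw difference: 160.505 − -136.916 = 297.421°.
Normalise into (−180°, 180°]: 297.421° − 360° = -62.579°.
Negative ⇒ the second point lies to the west; separation 62.579°.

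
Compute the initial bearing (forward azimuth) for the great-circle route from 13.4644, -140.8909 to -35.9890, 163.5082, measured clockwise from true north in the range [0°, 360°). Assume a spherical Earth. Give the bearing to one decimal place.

224.6°

Δλ = 163.5082 − -140.8909 = 304.3991°; wrapped into (−180°, 180°]: -55.6009°.
θ = atan2( sin Δλ · cos φ₂ , cos φ₁ · sin φ₂ − sin φ₁ · cos φ₂ · cos Δλ )
  = atan2(-0.66763, -0.67792) = -135.438° → normalised to [0°, 360°): 224.562°.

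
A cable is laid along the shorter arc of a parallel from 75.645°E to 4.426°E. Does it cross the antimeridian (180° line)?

Signed shortest Δλ = ((4.426 − 75.645 + 180) mod 360) − 180 = -71.219°.
Going west by 71.219° from +75.645° reaches +4.426° without touching 180°.

No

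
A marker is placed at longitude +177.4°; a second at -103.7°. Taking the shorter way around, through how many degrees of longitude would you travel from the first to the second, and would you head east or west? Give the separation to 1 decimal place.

78.9° east

Raw difference: -103.7 − 177.4 = -281.1°.
Normalise into (−180°, 180°]: -281.1° + 360° = 78.9°.
Positive ⇒ the second point lies to the east; separation 78.9°.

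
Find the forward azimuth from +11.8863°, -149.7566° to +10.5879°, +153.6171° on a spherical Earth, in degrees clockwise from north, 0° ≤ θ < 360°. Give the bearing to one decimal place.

Δλ = 153.6171 − -149.7566 = 303.3737°; wrapped into (−180°, 180°]: -56.6263°.
θ = atan2( sin Δλ · cos φ₂ , cos φ₁ · sin φ₂ − sin φ₁ · cos φ₂ · cos Δλ )
  = atan2(-0.82088, 0.06843) = -85.235° → normalised to [0°, 360°): 274.765°.

274.8°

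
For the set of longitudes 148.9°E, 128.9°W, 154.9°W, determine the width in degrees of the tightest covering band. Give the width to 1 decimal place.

Sort the longitudes: -154.9°, -128.9°, +148.9°.
Eastward gaps between consecutive values (wrapping around): 26.0°, 277.8°, 56.2°.
Largest gap = 277.8° ⇒ minimal covering band is its complement: 360° − 277.8° = 82.2°.
Band runs from +148.9° eastward to -128.9°, crossing the antimeridian.

82.2°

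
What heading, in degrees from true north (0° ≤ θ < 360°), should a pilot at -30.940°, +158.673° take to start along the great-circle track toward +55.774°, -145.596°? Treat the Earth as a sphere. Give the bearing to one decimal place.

Δλ = -145.596 − 158.673 = -304.269°; wrapped into (−180°, 180°]: 55.731°.
θ = atan2( sin Δλ · cos φ₂ , cos φ₁ · sin φ₂ − sin φ₁ · cos φ₂ · cos Δλ )
  = atan2(0.46482, 0.87201) = 28.060° → normalised to [0°, 360°): 28.060°.

28.1°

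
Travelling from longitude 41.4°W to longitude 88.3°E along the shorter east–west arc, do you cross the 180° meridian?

No

Signed shortest Δλ = ((88.3 − -41.4 + 180) mod 360) − 180 = 129.7°.
Going east by 129.7° from -41.4° reaches +88.3° without touching 180°.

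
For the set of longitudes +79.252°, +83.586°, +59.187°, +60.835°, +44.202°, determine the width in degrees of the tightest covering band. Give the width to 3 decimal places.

39.384°

Sort the longitudes: +44.202°, +59.187°, +60.835°, +79.252°, +83.586°.
Eastward gaps between consecutive values (wrapping around): 14.985°, 1.648°, 18.417°, 4.334°, 320.616°.
Largest gap = 320.616° ⇒ minimal covering band is its complement: 360° − 320.616° = 39.384°.
Band runs from +44.202° eastward to +83.586°.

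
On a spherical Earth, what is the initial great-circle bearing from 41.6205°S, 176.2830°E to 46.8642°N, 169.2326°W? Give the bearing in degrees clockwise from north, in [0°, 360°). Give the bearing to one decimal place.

9.8°

Δλ = -169.2326 − 176.2830 = -345.5156°; wrapped into (−180°, 180°]: 14.4844°.
θ = atan2( sin Δλ · cos φ₂ , cos φ₁ · sin φ₂ − sin φ₁ · cos φ₂ · cos Δλ )
  = atan2(0.17101, 0.98522) = 9.847° → normalised to [0°, 360°): 9.847°.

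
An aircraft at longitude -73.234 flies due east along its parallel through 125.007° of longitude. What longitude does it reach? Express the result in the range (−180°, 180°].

+51.773°

Start at -73.234°; shift +125.007° → +51.773°.
+51.773° already lies in (−180°, 180°].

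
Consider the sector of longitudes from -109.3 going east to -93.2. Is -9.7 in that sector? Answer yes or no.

Band width going east from -109.3° to -93.2°: ((-93.2 − -109.3) mod 360) = 16.1°.
Offset of -9.7° east of the west edge: ((-9.7 − -109.3) mod 360) = 99.6°.
99.6° > 16.1° ⇒ outside.

No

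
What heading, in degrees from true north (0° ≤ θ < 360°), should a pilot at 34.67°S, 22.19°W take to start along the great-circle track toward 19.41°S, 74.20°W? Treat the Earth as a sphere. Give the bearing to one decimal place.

Δλ = -74.20 − -22.19 = -52.01°.
θ = atan2( sin Δλ · cos φ₂ , cos φ₁ · sin φ₂ − sin φ₁ · cos φ₂ · cos Δλ )
  = atan2(-0.74333, 0.05692) = -85.621° → normalised to [0°, 360°): 274.379°.

274.4°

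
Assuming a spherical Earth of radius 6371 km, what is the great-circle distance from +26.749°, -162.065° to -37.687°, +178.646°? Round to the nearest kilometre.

7442 km

Δλ = 178.646 − -162.065 = 340.711°; wrapped into (−180°, 180°]: -19.289°.
Δφ = -37.687 − 26.749 = -64.436°.
a = sin²(Δφ/2) + cos φ₁ · cos φ₂ · sin²(Δλ/2) = 0.304075.
c = 2·atan2(√a, √(1−a)) = 1.16816 rad → d = 6371·c ≈ 7442.32 km.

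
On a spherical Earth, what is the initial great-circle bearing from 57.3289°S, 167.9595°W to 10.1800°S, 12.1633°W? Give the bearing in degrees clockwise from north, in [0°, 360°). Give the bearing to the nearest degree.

Δλ = -12.1633 − -167.9595 = 155.7962°.
θ = atan2( sin Δλ · cos φ₂ , cos φ₁ · sin φ₂ − sin φ₁ · cos φ₂ · cos Δλ )
  = atan2(0.40353, -0.85111) = 154.633° → normalised to [0°, 360°): 154.633°.

155°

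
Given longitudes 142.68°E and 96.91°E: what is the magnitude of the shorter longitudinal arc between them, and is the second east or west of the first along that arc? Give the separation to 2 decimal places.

Raw difference: 96.91 − 142.68 = -45.77°.
Normalise into (−180°, 180°]: -45.77° stays -45.77°.
Negative ⇒ the second point lies to the west; separation 45.77°.

45.77° west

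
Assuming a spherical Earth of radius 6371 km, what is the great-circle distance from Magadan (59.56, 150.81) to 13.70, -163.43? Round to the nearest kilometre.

Δλ = -163.43 − 150.81 = -314.24°; wrapped into (−180°, 180°]: 45.76°.
Δφ = 13.70 − 59.56 = -45.86°.
a = sin²(Δφ/2) + cos φ₁ · cos φ₂ · sin²(Δλ/2) = 0.226201.
c = 2·atan2(√a, √(1−a)) = 0.99130 rad → d = 6371·c ≈ 6315.60 km.

6316 km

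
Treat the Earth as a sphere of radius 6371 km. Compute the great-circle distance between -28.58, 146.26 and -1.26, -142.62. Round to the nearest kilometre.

8102 km

Δλ = -142.62 − 146.26 = -288.88°; wrapped into (−180°, 180°]: 71.12°.
Δφ = -1.26 − -28.58 = 27.32°.
a = sin²(Δφ/2) + cos φ₁ · cos φ₂ · sin²(Δλ/2) = 0.352696.
c = 2·atan2(√a, √(1−a)) = 1.27175 rad → d = 6371·c ≈ 8102.32 km.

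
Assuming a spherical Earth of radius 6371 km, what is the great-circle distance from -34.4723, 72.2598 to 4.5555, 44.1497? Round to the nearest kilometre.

Δλ = 44.1497 − 72.2598 = -28.1101°.
Δφ = 4.5555 − -34.4723 = 39.0278°.
a = sin²(Δφ/2) + cos φ₁ · cos φ₂ · sin²(Δλ/2) = 0.160048.
c = 2·atan2(√a, √(1−a)) = 0.82316 rad → d = 6371·c ≈ 5244.38 km.

5244 km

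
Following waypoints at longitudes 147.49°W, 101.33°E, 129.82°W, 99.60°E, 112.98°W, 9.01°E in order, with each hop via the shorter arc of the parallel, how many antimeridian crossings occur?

4

Leg 1: -147.49° → +101.33°, shortest Δλ = -111.18° (west) — crosses 180°.
Leg 2: +101.33° → -129.82°, shortest Δλ = 128.85° (east) — crosses 180°.
Leg 3: -129.82° → +99.60°, shortest Δλ = -130.58° (west) — crosses 180°.
Leg 4: +99.60° → -112.98°, shortest Δλ = 147.42° (east) — crosses 180°.
Leg 5: -112.98° → +9.01°, shortest Δλ = 121.99° (east) — does not cross 180°.
Total crossings: 4.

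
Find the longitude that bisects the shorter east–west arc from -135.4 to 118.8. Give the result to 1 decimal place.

+171.7°

Signed shortest Δλ from -135.4° to +118.8° is -105.8°.
Midpoint longitude = -135.4° + (-105.8°)/2 = -135.4° − 52.9° = -188.3°.
Normalise into (−180°, 180°]: +171.7°.
(The naïve average (-135.4 + +118.8)/2 = -8.3° is on the wrong side of the globe.)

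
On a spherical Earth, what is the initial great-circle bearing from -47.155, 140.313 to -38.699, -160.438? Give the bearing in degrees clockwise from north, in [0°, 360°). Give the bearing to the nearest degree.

101°

Δλ = -160.438 − 140.313 = -300.751°; wrapped into (−180°, 180°]: 59.249°.
θ = atan2( sin Δλ · cos φ₂ , cos φ₁ · sin φ₂ − sin φ₁ · cos φ₂ · cos Δλ )
  = atan2(0.67071, -0.13259) = 101.182° → normalised to [0°, 360°): 101.182°.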